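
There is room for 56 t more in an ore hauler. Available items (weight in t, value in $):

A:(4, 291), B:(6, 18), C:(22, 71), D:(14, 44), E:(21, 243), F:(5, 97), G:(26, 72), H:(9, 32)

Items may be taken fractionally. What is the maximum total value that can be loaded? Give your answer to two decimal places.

717.86

Order: A (291/4=72.75) > F (97/5=19.40) > E (243/21=11.57) > H (32/9=3.56) > C (71/22=3.23) > D (44/14=3.14) > B (18/6=3.00) > G (72/26=2.77)
Fill: take A (4 @ 291) → take F (5 @ 97) → take E (21 @ 243) → take H (9 @ 32) → take 17/22 of C → 54.86; 56/56 used.
Total value = 717.86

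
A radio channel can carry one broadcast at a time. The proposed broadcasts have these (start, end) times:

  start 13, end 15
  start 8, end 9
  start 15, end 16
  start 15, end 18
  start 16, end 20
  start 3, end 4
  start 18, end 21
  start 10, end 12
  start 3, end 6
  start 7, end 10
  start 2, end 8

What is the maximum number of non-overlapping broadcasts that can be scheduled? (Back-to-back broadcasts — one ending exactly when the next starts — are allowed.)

6

Sort by end time and greedily take each interval whose start is ≥ the last chosen end.
By end time: (3,4), (3,6), (2,8), (8,9), (7,10), (10,12), (13,15), (15,16), (15,18), (16,20), (18,21).
Pick (3,4); next start ≥ 4 → (8,9); next start ≥ 9 → (10,12); next start ≥ 12 → (13,15); next start ≥ 15 → (15,16); next start ≥ 16 → (16,20).
Selected 6 broadcasts.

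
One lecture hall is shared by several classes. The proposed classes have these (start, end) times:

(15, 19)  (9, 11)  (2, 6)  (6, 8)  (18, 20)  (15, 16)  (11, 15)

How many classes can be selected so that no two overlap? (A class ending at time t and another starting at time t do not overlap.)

6

By end time: (2,6), (6,8), (9,11), (11,15), (15,16), (15,19), (18,20).
Pick (2,6); next start ≥ 6 → (6,8); next start ≥ 8 → (9,11); next start ≥ 11 → (11,15); next start ≥ 15 → (15,16); next start ≥ 16 → (18,20).
Selected 6 classes.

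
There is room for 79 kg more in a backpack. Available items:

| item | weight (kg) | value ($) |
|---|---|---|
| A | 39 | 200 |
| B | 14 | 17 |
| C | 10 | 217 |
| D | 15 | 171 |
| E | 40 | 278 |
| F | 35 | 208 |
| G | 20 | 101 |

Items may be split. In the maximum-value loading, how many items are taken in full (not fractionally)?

3

Ratios (sorted): C 21.70, D 11.40, E 6.95, F 5.94, A 5.13, G 5.05, B 1.21
take C (10 @ 217); take D (15 @ 171); take E (40 @ 278); take 14/35 of F → 83.20. Capacity used 79/79.
3 item(s) taken whole; one partial (take 14/35 of F).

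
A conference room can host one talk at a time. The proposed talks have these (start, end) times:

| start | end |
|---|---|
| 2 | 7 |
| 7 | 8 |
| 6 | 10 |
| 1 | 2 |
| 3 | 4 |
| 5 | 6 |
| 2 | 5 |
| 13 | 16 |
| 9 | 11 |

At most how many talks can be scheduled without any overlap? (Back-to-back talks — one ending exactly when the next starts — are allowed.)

By end time: (1,2), (3,4), (2,5), (5,6), (2,7), (7,8), (6,10), (9,11), (13,16).
Pick (1,2); next start ≥ 2 → (3,4); next start ≥ 4 → (5,6); next start ≥ 6 → (7,8); next start ≥ 8 → (9,11); next start ≥ 11 → (13,16).
Selected 6 talks.

6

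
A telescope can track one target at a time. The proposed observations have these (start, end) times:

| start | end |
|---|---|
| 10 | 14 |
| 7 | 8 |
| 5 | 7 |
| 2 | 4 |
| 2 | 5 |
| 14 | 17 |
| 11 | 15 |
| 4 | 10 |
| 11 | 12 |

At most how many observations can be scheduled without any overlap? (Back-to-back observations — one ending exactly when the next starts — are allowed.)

Sorted by end: (2,4)  (2,5)  (5,7)  (7,8)  (4,10)  (11,12)  (10,14)  (11,15)  (14,17)
take (2,4); skip (2,5); take (5,7); take (7,8); skip (4,10); take (11,12); skip (10,14); take (14,17).
Selected 5 observations.

5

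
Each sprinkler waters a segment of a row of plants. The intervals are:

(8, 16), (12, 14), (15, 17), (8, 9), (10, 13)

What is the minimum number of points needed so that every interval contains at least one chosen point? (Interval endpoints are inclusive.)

Sort by right endpoint; whenever an interval is uncovered, place a point at its right end.
Sorted: [8,9] [10,13] [12,14] [8,16] [15,17]
{[8,9]} hit by 9; {[10,13],[12,14],[8,16]} hit by 13; {[15,17]} hit by 17.
Points: 9, 13, 17 (3 total).

3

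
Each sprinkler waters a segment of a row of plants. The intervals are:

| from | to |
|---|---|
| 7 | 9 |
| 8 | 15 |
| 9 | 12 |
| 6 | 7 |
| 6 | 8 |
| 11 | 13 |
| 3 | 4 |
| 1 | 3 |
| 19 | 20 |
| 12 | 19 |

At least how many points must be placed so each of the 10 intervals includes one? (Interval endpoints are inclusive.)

By right end: [1,3]  [3,4]  [6,7]  [6,8]  [7,9]  [9,12]  [11,13]  [8,15]  [12,19]  [19,20]
[1,3] uncovered → point at 3; [6,7] uncovered → point at 7; [9,12] uncovered → point at 12; [19,20] uncovered → point at 20.
Points: 3, 7, 12, 20 (4 total).

4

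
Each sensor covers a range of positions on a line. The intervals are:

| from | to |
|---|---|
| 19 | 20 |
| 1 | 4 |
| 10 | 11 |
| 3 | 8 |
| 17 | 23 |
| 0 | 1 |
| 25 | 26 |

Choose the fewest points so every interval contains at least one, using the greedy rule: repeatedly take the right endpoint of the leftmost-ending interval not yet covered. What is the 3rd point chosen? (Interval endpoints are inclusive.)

Sort by right endpoint; whenever an interval is uncovered, place a point at its right end.
Sorted: [0,1] [1,4] [3,8] [10,11] [19,20] [17,23] [25,26]
{[0,1],[1,4]} hit by 1; {[3,8]} hit by 8; {[10,11]} hit by 11; {[19,20],[17,23]} hit by 20; {[25,26]} hit by 26.
Points: 1, 8, 11, 20, 26 (5 total).

11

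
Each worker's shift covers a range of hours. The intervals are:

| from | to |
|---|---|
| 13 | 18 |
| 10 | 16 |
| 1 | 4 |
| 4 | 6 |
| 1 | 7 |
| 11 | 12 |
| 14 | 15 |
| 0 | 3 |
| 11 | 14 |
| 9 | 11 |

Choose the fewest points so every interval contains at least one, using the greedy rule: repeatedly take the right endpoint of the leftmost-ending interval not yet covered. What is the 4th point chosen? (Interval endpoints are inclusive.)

Sorted: [0,3] [1,4] [4,6] [1,7] [9,11] [11,12] [11,14] [14,15] [10,16] [13,18]
{[0,3],[1,4]} hit by 3; {[4,6],[1,7]} hit by 6; {[9,11],[11,12],[11,14]} hit by 11; {[14,15],[10,16],[13,18]} hit by 15.
Points: 3, 6, 11, 15 (4 total).

15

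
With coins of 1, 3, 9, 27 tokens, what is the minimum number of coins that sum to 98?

8

98 − 3×27→17 − 1×9→8 − 2×3→2 − 2×1→0
Total coins = 3 + 1 + 2 + 2 = 8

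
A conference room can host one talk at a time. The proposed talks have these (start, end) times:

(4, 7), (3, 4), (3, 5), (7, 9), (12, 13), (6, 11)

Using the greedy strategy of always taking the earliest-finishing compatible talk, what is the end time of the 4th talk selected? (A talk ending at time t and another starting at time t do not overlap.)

By end time: (3,4), (3,5), (4,7), (7,9), (6,11), (12,13).
Pick (3,4); next start ≥ 4 → (4,7); next start ≥ 7 → (7,9); next start ≥ 9 → (12,13).
Selected: (3,4) (4,7) (7,9) (12,13)

13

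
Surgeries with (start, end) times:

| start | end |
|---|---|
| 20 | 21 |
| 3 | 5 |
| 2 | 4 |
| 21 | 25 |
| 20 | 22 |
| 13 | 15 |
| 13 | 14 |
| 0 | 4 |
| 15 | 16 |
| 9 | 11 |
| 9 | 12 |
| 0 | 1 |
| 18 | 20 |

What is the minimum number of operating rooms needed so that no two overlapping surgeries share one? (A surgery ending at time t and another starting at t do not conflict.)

The answer is the maximum number of intervals overlapping at any instant.
starts: [0, 0, 2, 3, 9, 9, 13, 13, 15, 18, 20, 20, 21]
ends:   [1, 4, 4, 5, 11, 12, 14, 15, 16, 20, 21, 22, 25]
s0→1 s0→2 e1→1 s2→2 s3→3  — peak 3.

3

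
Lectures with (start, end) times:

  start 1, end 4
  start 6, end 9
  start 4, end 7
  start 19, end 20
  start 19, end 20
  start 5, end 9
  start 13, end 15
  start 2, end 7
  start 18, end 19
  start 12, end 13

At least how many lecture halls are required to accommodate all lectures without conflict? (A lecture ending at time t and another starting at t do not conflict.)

The answer is the maximum number of intervals overlapping at any instant.
Events (time:±→running): 1:+→1 2:+→2 4:-→1 4:+→2 5:+→3 6:+→4 … peak 4.

4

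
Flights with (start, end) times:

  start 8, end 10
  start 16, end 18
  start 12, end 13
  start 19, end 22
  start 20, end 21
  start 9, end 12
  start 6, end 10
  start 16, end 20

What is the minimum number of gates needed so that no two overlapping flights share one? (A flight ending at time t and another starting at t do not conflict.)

starts: [6, 8, 9, 12, 16, 16, 19, 20]
ends:   [10, 10, 12, 13, 18, 20, 21, 22]
s6→1 s8→2 s9→3  — peak 3.

3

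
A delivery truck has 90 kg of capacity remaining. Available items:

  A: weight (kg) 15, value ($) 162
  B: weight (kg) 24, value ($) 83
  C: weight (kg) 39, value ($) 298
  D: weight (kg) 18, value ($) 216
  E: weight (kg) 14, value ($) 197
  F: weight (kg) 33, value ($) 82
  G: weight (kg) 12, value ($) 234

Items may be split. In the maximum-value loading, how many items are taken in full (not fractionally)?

Sort by value per unit weight and fill in that order.
Ratios (sorted): G 19.50, E 14.07, D 12.00, A 10.80, C 7.64, B 3.46, F 2.48
take G (12 @ 234); take E (14 @ 197); take D (18 @ 216); take A (15 @ 162); take 31/39 of C → 236.87. Capacity used 90/90.
4 item(s) taken whole; one partial (take 31/39 of C).

4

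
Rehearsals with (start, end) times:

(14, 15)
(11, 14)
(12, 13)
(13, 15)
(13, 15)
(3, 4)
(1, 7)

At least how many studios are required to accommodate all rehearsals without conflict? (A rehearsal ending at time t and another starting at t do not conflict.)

Count concurrent intervals with a sweep; the peak is the room count.
Events (time:±→running): 1:+→1 3:+→2 4:-→1 7:-→0 11:+→1 12:+→2 13:-→1 13:+→2 13:+→3 … peak 3.

3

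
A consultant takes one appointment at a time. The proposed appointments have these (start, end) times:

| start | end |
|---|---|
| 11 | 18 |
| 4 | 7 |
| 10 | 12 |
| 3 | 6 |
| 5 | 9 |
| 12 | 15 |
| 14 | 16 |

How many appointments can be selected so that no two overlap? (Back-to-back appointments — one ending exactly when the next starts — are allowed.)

By end time: (3,6), (4,7), (5,9), (10,12), (12,15), (14,16), (11,18).
Pick (3,6); next start ≥ 6 → (10,12); next start ≥ 12 → (12,15).
Selected 3 appointments.

3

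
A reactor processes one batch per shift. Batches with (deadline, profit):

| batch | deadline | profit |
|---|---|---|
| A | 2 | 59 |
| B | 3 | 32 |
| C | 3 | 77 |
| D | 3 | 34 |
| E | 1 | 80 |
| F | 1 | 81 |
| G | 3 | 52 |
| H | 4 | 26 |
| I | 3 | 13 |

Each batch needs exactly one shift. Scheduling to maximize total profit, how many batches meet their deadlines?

4

By profit: F(d1,81), E(d1,80), C(d3,77), A(d2,59), G(d3,52), D(d3,34), B(d3,32), H(d4,26), I(d3,13)
F→slot 1; E skipped; C→slot 3; A→slot 2; G skipped; D skipped; B skipped; H→slot 4; I skipped.
4 of 9 scheduled.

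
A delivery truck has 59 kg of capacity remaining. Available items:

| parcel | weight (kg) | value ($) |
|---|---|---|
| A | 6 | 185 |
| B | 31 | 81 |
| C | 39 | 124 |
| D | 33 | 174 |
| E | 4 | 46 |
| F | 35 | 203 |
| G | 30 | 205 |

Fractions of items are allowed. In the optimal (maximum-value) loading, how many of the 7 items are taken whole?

Greedy by value/weight ratio, highest first.
Order: A (185/6=30.83) > E (46/4=11.50) > G (205/30=6.83) > F (203/35=5.80) > D (174/33=5.27) > C (124/39=3.18) > B (81/31=2.61)
Fill: take A (6 @ 185) → take E (4 @ 46) → take G (30 @ 205) → take 19/35 of F → 110.20; 59/59 used.
3 item(s) taken whole; one partial (take 19/35 of F).

3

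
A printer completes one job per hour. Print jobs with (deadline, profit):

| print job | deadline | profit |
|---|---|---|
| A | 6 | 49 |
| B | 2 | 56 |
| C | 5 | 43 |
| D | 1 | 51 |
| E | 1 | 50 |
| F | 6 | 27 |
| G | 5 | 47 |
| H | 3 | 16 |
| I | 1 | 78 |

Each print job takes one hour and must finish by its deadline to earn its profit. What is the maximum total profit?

Take jobs in profit order; each goes to the latest open slot no later than its deadline.
Profit order: I=78 B=56 D=51 E=50 A=49 G=47 C=43 F=27 H=16
Assign: I→slot 1, B→slot 2, D skipped, E skipped, A→slot 6, G→slot 5, C→slot 4, F→slot 3, H skipped.
Slots: [1:I] [2:B] [3:F] [4:C] [5:G] [6:A]
Profit = 78 + 56 + 27 + 43 + 47 + 49 = 300

300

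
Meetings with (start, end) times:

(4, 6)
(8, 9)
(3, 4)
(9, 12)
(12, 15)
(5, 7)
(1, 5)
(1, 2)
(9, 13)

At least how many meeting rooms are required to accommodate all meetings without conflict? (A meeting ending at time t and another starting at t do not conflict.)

2

starts: [1, 1, 3, 4, 5, 8, 9, 9, 12]
ends:   [2, 4, 5, 6, 7, 9, 12, 13, 15]
s1→1 s1→2  — peak 2.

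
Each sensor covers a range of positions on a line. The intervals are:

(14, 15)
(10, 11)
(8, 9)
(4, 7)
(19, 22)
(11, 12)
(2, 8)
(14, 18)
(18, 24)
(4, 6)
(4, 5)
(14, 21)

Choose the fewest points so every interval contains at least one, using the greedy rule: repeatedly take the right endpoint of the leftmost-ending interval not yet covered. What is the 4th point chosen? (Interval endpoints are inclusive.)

15

Process intervals by earliest right end; each time one isn't hit yet, stab at its right endpoint.
Sorted: [4,5] [4,6] [4,7] [2,8] [8,9] [10,11] [11,12] [14,15] [14,18] [14,21] [19,22] [18,24]
{[4,5],[4,6],[4,7],[2,8]} hit by 5; {[8,9]} hit by 9; {[10,11],[11,12]} hit by 11; {[14,15],[14,18],[14,21]} hit by 15; {[19,22],[18,24]} hit by 22.
Points: 5, 9, 11, 15, 22 (5 total).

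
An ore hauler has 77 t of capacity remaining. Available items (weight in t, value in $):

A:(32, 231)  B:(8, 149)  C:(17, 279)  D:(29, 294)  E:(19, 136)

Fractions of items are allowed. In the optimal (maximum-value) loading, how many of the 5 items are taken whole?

3

Order: B (149/8=18.62) > C (279/17=16.41) > D (294/29=10.14) > A (231/32=7.22) > E (136/19=7.16)
Fill: take B (8 @ 149) → take C (17 @ 279) → take D (29 @ 294) → take 23/32 of A → 166.03; 77/77 used.
3 item(s) taken whole; one partial (take 23/32 of A).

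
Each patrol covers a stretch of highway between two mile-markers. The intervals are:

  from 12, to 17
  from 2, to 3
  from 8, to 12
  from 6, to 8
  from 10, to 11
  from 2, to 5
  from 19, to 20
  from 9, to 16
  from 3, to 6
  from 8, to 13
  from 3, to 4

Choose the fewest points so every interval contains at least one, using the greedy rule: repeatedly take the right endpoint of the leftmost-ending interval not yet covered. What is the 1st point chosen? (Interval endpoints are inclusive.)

Sorted: [2,3] [3,4] [2,5] [3,6] [6,8] [10,11] [8,12] [8,13] [9,16] [12,17] [19,20]
{[2,3],[3,4],[2,5],[3,6]} hit by 3; {[6,8]} hit by 8; {[10,11],[8,12],[8,13],[9,16]} hit by 11; {[12,17]} hit by 17; {[19,20]} hit by 20.
Points: 3, 8, 11, 17, 20 (5 total).

3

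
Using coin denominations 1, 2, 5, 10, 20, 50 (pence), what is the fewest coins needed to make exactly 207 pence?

6

Use the largest denomination that fits, subtract, and repeat.
207 − 4×50→7 − 1×5→2 − 1×2→0
Total coins = 4 + 1 + 1 = 6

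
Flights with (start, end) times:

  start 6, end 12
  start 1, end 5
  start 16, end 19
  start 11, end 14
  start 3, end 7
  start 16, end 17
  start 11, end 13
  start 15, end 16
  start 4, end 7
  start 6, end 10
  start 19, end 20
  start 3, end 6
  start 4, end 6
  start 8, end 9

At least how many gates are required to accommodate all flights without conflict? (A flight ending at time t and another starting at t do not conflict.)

Count concurrent intervals with a sweep; the peak is the room count.
starts: [1, 3, 3, 4, 4, 6, 6, 8, 11, 11, 15, 16, 16, 19]
ends:   [5, 6, 6, 7, 7, 9, 10, 12, 13, 14, 16, 17, 19, 20]
s1→1 s3→2 s3→3 s4→4 s4→5  — peak 5.

5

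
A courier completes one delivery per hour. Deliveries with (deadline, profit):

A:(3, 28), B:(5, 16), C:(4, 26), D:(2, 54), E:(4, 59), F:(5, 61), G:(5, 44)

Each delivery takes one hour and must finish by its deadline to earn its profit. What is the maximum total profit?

Sort by profit descending; place each in the latest free slot ≤ its deadline.
By profit: F(d5,61), E(d4,59), D(d2,54), G(d5,44), A(d3,28), C(d4,26), B(d5,16)
F→slot 5; E→slot 4; D→slot 2; G→slot 3; A→slot 1; C skipped; B skipped.
Profit = 28 + 54 + 44 + 59 + 61 = 246

246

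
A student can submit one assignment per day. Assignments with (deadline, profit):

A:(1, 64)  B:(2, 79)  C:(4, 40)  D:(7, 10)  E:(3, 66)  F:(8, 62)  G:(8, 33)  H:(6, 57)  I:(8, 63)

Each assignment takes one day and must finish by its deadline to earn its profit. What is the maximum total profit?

Sort by profit descending; place each in the latest free slot ≤ its deadline.
Profit order: B=79 E=66 A=64 I=63 F=62 H=57 C=40 G=33 D=10
Assign: B→slot 2, E→slot 3, A→slot 1, I→slot 8, F→slot 7, H→slot 6, C→slot 4, G→slot 5, D skipped.
Slots: [1:A] [2:B] [3:E] [4:C] [5:G] [6:H] [7:F] [8:I]
Profit = 64 + 79 + 66 + 40 + 33 + 57 + 62 + 63 = 464

464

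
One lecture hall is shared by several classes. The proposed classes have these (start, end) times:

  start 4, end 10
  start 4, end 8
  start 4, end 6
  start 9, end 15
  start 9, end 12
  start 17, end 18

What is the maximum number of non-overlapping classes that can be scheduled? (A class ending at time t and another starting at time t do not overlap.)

By end time: (4,6), (4,8), (4,10), (9,12), (9,15), (17,18).
Pick (4,6); next start ≥ 6 → (9,12); next start ≥ 12 → (17,18).
Selected 3 classes.

3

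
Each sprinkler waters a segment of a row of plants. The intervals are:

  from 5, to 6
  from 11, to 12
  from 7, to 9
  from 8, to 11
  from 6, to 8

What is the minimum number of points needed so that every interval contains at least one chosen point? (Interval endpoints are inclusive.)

3

By right end: [5,6]  [6,8]  [7,9]  [8,11]  [11,12]
[5,6] uncovered → point at 6; [7,9] uncovered → point at 9; [11,12] uncovered → point at 12.
Points: 6, 9, 12 (3 total).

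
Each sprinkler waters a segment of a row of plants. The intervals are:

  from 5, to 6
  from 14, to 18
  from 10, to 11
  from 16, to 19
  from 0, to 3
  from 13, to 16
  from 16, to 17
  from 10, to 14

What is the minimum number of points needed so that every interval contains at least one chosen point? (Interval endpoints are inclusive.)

Sort by right endpoint; whenever an interval is uncovered, place a point at its right end.
By right end: [0,3]  [5,6]  [10,11]  [10,14]  [13,16]  [16,17]  [14,18]  [16,19]
[0,3] uncovered → point at 3; [5,6] uncovered → point at 6; [10,11] uncovered → point at 11; [13,16] uncovered → point at 16.
Points: 3, 6, 11, 16 (4 total).

4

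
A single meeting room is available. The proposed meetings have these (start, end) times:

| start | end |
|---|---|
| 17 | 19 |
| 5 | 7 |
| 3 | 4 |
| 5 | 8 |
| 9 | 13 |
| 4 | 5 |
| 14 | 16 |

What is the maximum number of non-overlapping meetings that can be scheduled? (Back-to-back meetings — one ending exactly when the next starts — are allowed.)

Greedy by earliest finish: after sorting by end time, pick each interval compatible with the last pick.
Sorted by end: (3,4)  (4,5)  (5,7)  (5,8)  (9,13)  (14,16)  (17,19)
take (3,4); take (4,5); take (5,7); take (9,13); take (14,16); take (17,19).
Selected 6 meetings.

6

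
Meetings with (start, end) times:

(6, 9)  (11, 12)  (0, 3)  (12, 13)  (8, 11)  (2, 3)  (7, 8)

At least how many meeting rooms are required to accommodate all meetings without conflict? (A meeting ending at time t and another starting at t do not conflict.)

2

Events (time:±→running): 0:+→1 2:+→2 … peak 2.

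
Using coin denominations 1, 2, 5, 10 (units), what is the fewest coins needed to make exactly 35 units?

4

35 − 3×10→5 − 1×5→0
Total coins = 3 + 1 = 4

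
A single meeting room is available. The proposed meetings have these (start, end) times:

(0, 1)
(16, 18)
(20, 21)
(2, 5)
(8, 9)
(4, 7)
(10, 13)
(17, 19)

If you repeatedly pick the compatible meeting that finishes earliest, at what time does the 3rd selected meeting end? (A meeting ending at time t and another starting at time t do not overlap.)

Greedy by earliest finish: after sorting by end time, pick each interval compatible with the last pick.
Sorted by end: (0,1)  (2,5)  (4,7)  (8,9)  (10,13)  (16,18)  (17,19)  (20,21)
take (0,1); take (2,5); skip (4,7); take (8,9); take (10,13); take (16,18); skip (17,19); take (20,21).
Selected: (0,1) (2,5) (8,9) (10,13) (16,18) (20,21)

9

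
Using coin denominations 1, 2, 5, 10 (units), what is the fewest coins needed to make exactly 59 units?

8

59 = 5×10 + 1×5 + 2×2
Total coins = 5 + 1 + 2 = 8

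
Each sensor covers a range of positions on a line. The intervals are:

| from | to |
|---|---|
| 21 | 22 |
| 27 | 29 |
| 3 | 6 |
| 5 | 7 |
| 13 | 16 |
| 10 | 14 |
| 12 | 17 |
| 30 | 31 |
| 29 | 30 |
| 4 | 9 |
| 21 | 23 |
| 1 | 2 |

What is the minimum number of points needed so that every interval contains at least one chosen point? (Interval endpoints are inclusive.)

Process intervals by earliest right end; each time one isn't hit yet, stab at its right endpoint.
Sorted: [1,2] [3,6] [5,7] [4,9] [10,14] [13,16] [12,17] [21,22] [21,23] [27,29] [29,30] [30,31]
{[1,2]} hit by 2; {[3,6],[5,7],[4,9]} hit by 6; {[10,14],[13,16],[12,17]} hit by 14; {[21,22],[21,23]} hit by 22; {[27,29],[29,30]} hit by 29; {[30,31]} hit by 31.
Points: 2, 6, 14, 22, 29, 31 (6 total).

6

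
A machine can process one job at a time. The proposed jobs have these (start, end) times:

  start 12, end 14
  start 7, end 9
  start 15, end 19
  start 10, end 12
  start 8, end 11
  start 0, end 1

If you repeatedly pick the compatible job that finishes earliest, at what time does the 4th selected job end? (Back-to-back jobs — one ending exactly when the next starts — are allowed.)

14

Greedy by earliest finish: after sorting by end time, pick each interval compatible with the last pick.
By end time: (0,1), (7,9), (8,11), (10,12), (12,14), (15,19).
Pick (0,1); next start ≥ 1 → (7,9); next start ≥ 9 → (10,12); next start ≥ 12 → (12,14); next start ≥ 14 → (15,19).
Selected: (0,1) (7,9) (10,12) (12,14) (15,19)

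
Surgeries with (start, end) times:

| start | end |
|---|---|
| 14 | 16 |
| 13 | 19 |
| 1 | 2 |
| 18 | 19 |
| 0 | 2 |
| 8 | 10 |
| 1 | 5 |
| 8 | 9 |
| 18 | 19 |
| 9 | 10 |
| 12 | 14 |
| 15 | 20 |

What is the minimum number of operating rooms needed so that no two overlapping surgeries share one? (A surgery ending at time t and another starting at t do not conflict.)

4

Count concurrent intervals with a sweep; the peak is the room count.
Events (time:±→running): 0:+→1 1:+→2 1:+→3 2:-→2 2:-→1 5:-→0 8:+→1 8:+→2 9:-→1 9:+→2 10:-→1 10:-→0 12:+→1 13:+→2 14:-→1 14:+→2 15:+→3 16:-→2 18:+→3 18:+→4 … peak 4.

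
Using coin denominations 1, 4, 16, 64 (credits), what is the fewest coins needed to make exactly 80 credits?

80 − 1×64→16 − 1×16→0
Total coins = 1 + 1 = 2

2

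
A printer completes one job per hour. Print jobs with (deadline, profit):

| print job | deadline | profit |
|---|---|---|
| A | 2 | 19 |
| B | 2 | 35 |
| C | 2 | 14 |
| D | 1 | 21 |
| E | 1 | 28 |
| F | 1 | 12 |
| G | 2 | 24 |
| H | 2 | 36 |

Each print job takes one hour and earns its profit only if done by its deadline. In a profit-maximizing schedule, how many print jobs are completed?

Profit order: H=36 B=35 E=28 G=24 D=21 A=19 C=14 F=12
Assign: H→slot 2, B→slot 1, E skipped, G skipped, D skipped, A skipped, C skipped, F skipped.
Slots: [1:B] [2:H]
2 of 8 scheduled.

2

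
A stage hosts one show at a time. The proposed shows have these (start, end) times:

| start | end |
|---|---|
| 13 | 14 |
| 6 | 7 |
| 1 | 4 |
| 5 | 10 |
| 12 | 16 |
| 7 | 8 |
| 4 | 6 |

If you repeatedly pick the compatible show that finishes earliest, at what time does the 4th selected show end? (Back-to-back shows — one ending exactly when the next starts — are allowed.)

8

Sort by end time and greedily take each interval whose start is ≥ the last chosen end.
By end time: (1,4), (4,6), (6,7), (7,8), (5,10), (13,14), (12,16).
Pick (1,4); next start ≥ 4 → (4,6); next start ≥ 6 → (6,7); next start ≥ 7 → (7,8); next start ≥ 8 → (13,14).
Selected: (1,4) (4,6) (6,7) (7,8) (13,14)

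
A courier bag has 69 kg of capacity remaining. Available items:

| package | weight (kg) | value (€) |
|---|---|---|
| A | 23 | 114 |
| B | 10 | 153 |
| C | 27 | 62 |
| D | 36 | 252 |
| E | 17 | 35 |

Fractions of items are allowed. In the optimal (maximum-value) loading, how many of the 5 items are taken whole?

Greedy by value/weight ratio, highest first.
Order: B (153/10=15.30) > D (252/36=7.00) > A (114/23=4.96) > C (62/27=2.30) > E (35/17=2.06)
Fill: take B (10 @ 153) → take D (36 @ 252) → take A (23 @ 114); 69/69 used.
3 item(s) taken whole.

3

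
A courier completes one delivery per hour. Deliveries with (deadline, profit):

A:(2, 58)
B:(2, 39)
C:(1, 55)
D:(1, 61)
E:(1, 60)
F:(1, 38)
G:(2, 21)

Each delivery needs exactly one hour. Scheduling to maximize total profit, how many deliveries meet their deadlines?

2

Take jobs in profit order; each goes to the latest open slot no later than its deadline.
By profit: D(d1,61), E(d1,60), A(d2,58), C(d1,55), B(d2,39), F(d1,38), G(d2,21)
D→slot 1; E skipped; A→slot 2; C skipped; B skipped; F skipped; G skipped.
2 of 7 scheduled.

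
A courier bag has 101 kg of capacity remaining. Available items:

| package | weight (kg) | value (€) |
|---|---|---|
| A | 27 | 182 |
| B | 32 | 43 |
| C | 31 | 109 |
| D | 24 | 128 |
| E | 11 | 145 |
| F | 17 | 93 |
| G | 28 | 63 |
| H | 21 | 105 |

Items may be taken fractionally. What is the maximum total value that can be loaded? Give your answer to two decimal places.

Sort by value per unit weight and fill in that order.
Ratios (sorted): E 13.18, A 6.74, F 5.47, D 5.33, H 5.00, C 3.52, G 2.25, B 1.34
take E (11 @ 145); take A (27 @ 182); take F (17 @ 93); take D (24 @ 128); take H (21 @ 105); take 1/31 of C → 3.52. Capacity used 101/101.
Total value = 656.52

656.52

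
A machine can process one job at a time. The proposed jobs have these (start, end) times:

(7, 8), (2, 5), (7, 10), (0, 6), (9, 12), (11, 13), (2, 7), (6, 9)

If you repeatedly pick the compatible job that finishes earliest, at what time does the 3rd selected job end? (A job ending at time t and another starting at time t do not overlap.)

By end time: (2,5), (0,6), (2,7), (7,8), (6,9), (7,10), (9,12), (11,13).
Pick (2,5); next start ≥ 5 → (7,8); next start ≥ 8 → (9,12).
Selected: (2,5) (7,8) (9,12)

12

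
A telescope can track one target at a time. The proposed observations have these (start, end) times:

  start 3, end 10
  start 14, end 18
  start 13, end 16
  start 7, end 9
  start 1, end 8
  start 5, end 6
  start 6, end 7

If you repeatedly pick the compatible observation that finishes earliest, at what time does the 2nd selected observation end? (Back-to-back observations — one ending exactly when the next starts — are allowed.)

Greedy by earliest finish: after sorting by end time, pick each interval compatible with the last pick.
By end time: (5,6), (6,7), (1,8), (7,9), (3,10), (13,16), (14,18).
Pick (5,6); next start ≥ 6 → (6,7); next start ≥ 7 → (7,9); next start ≥ 9 → (13,16).
Selected: (5,6) (6,7) (7,9) (13,16)

7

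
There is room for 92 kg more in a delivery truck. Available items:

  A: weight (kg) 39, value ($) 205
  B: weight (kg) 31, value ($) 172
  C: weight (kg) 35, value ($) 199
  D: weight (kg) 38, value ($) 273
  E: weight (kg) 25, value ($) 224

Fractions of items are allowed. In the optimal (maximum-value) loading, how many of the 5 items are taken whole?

2

Ratios (sorted): E 8.96, D 7.18, C 5.69, B 5.55, A 5.26
take E (25 @ 224); take D (38 @ 273); take 29/35 of C → 164.89. Capacity used 92/92.
2 item(s) taken whole; one partial (take 29/35 of C).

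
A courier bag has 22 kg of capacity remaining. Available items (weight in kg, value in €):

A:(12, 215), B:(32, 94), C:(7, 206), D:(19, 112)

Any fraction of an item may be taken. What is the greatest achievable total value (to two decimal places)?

Order: C (206/7=29.43) > A (215/12=17.92) > D (112/19=5.89) > B (94/32=2.94)
Fill: take C (7 @ 206) → take A (12 @ 215) → take 3/19 of D → 17.68; 22/22 used.
Total value = 438.68

438.68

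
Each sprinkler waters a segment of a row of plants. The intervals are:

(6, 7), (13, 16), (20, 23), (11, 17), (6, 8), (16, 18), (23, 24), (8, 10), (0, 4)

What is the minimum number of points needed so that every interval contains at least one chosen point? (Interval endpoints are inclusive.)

5

Sorted: [0,4] [6,7] [6,8] [8,10] [13,16] [11,17] [16,18] [20,23] [23,24]
{[0,4]} hit by 4; {[6,7],[6,8]} hit by 7; {[8,10]} hit by 10; {[13,16],[11,17],[16,18]} hit by 16; {[20,23],[23,24]} hit by 23.
Points: 4, 7, 10, 16, 23 (5 total).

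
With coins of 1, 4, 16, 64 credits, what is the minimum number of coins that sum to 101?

101 = 1×64 + 2×16 + 1×4 + 1×1
Total coins = 1 + 2 + 1 + 1 = 5

5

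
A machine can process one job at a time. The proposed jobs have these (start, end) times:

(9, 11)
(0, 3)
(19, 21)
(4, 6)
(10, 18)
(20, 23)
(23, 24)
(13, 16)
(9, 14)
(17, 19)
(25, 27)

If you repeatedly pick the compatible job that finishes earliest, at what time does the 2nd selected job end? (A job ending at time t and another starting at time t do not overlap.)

6

Sorted by end: (0,3)  (4,6)  (9,11)  (9,14)  (13,16)  (10,18)  (17,19)  (19,21)  (20,23)  (23,24)  (25,27)
take (0,3); take (4,6); take (9,11); take (13,16); take (17,19); take (19,21); take (23,24); take (25,27).
Selected: (0,3) (4,6) (9,11) (13,16) (17,19) (19,21) (23,24) (25,27)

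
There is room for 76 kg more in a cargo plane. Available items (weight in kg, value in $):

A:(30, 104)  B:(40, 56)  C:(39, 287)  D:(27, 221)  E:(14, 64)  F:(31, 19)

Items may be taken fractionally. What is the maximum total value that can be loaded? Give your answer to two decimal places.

Greedy by value/weight ratio, highest first.
Order: D (221/27=8.19) > C (287/39=7.36) > E (64/14=4.57) > A (104/30=3.47) > B (56/40=1.40) > F (19/31=0.61)
Fill: take D (27 @ 221) → take C (39 @ 287) → take 10/14 of E → 45.71; 76/76 used.
Total value = 553.71

553.71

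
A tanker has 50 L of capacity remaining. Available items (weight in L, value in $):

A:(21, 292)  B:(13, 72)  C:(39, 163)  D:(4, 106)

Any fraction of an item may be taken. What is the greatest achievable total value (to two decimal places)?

520.15

Greedy by value/weight ratio, highest first.
Order: D (106/4=26.50) > A (292/21=13.90) > B (72/13=5.54) > C (163/39=4.18)
Fill: take D (4 @ 106) → take A (21 @ 292) → take B (13 @ 72) → take 12/39 of C → 50.15; 50/50 used.
Total value = 520.15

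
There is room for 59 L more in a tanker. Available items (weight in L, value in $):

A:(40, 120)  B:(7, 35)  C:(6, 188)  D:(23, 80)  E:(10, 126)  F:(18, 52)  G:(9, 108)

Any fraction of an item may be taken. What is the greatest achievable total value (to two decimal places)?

549.00

Order: C (188/6=31.33) > E (126/10=12.60) > G (108/9=12.00) > B (35/7=5.00) > D (80/23=3.48) > A (120/40=3.00) > F (52/18=2.89)
Fill: take C (6 @ 188) → take E (10 @ 126) → take G (9 @ 108) → take B (7 @ 35) → take D (23 @ 80) → take 4/40 of A → 12.00; 59/59 used.
Total value = 549.00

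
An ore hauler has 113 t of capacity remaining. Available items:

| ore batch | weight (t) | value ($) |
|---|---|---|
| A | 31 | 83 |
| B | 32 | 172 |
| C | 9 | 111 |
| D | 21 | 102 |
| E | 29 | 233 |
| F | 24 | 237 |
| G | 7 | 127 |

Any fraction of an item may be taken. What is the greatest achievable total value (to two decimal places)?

Sort by value per unit weight and fill in that order.
Order: G (127/7=18.14) > C (111/9=12.33) > F (237/24=9.88) > E (233/29=8.03) > B (172/32=5.38) > D (102/21=4.86) > A (83/31=2.68)
Fill: take G (7 @ 127) → take C (9 @ 111) → take F (24 @ 237) → take E (29 @ 233) → take B (32 @ 172) → take 12/21 of D → 58.29; 113/113 used.
Total value = 938.29

938.29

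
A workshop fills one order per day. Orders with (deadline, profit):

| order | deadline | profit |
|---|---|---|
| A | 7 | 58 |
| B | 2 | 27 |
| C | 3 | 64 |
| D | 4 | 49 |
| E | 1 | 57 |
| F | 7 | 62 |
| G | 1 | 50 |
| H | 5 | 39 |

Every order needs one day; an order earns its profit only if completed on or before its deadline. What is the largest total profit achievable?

Profit order: C=64 F=62 A=58 E=57 G=50 D=49 H=39 B=27
Assign: C→slot 3, F→slot 7, A→slot 6, E→slot 1, G skipped, D→slot 4, H→slot 5, B→slot 2.
Slots: [1:E] [2:B] [3:C] [4:D] [5:H] [6:A] [7:F]
Profit = 57 + 27 + 64 + 49 + 39 + 58 + 62 = 356

356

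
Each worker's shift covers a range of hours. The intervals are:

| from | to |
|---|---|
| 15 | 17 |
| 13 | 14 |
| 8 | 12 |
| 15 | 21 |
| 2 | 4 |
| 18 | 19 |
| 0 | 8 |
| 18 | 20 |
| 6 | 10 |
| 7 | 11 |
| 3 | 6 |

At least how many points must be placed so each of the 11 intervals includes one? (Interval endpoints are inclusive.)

Sort by right endpoint; whenever an interval is uncovered, place a point at its right end.
Sorted: [2,4] [3,6] [0,8] [6,10] [7,11] [8,12] [13,14] [15,17] [18,19] [18,20] [15,21]
{[2,4],[3,6],[0,8]} hit by 4; {[6,10],[7,11],[8,12]} hit by 10; {[13,14]} hit by 14; {[15,17]} hit by 17; {[18,19],[18,20],[15,21]} hit by 19.
Points: 4, 10, 14, 17, 19 (5 total).

5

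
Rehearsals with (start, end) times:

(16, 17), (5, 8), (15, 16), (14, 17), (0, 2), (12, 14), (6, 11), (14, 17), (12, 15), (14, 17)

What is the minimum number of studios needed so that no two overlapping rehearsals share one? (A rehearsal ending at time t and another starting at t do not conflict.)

4

The answer is the maximum number of intervals overlapping at any instant.
Events (time:±→running): 0:+→1 2:-→0 5:+→1 6:+→2 8:-→1 11:-→0 12:+→1 12:+→2 14:-→1 14:+→2 14:+→3 14:+→4 … peak 4.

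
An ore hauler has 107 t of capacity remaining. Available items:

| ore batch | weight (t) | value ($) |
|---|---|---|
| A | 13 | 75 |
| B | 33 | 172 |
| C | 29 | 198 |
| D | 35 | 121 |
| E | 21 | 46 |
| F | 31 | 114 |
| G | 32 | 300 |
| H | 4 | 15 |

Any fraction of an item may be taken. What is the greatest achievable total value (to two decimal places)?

Sort by value per unit weight and fill in that order.
Order: G (300/32=9.38) > C (198/29=6.83) > A (75/13=5.77) > B (172/33=5.21) > H (15/4=3.75) > F (114/31=3.68) > D (121/35=3.46) > E (46/21=2.19)
Fill: take G (32 @ 300) → take C (29 @ 198) → take A (13 @ 75) → take B (33 @ 172); 107/107 used.
Total value = 745.00

745.00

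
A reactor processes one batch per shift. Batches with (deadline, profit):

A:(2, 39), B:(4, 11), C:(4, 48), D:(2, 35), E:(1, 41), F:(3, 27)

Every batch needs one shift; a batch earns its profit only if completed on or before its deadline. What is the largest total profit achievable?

Take jobs in profit order; each goes to the latest open slot no later than its deadline.
By profit: C(d4,48), E(d1,41), A(d2,39), D(d2,35), F(d3,27), B(d4,11)
C→slot 4; E→slot 1; A→slot 2; D skipped; F→slot 3; B skipped.
Profit = 41 + 39 + 27 + 48 = 155

155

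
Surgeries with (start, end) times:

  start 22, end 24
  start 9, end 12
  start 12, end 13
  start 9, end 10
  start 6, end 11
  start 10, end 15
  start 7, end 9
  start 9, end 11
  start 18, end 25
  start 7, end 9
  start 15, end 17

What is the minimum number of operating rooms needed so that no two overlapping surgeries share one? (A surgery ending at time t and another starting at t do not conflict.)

Count concurrent intervals with a sweep; the peak is the room count.
Events (time:±→running): 6:+→1 7:+→2 7:+→3 9:-→2 9:-→1 9:+→2 9:+→3 9:+→4 … peak 4.

4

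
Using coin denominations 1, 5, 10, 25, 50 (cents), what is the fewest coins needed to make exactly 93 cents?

7

93 − 1×50→43 − 1×25→18 − 1×10→8 − 1×5→3 − 3×1→0
Total coins = 1 + 1 + 1 + 1 + 3 = 7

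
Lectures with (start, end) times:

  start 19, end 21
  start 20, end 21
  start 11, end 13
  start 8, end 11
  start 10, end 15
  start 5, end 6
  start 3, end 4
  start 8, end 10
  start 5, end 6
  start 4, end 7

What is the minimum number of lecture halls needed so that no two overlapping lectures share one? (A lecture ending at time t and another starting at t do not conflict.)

3

starts: [3, 4, 5, 5, 8, 8, 10, 11, 19, 20]
ends:   [4, 6, 6, 7, 10, 11, 13, 15, 21, 21]
s3→1 e4→0 s4→1 s5→2 s5→3  — peak 3.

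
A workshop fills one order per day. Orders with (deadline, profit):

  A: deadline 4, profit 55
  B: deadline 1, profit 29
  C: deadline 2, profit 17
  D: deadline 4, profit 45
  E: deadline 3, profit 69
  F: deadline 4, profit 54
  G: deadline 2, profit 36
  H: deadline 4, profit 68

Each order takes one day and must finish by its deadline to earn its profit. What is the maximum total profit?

Profit order: E=69 H=68 A=55 F=54 D=45 G=36 B=29 C=17
Assign: E→slot 3, H→slot 4, A→slot 2, F→slot 1, D skipped, G skipped, B skipped, C skipped.
Slots: [1:F] [2:A] [3:E] [4:H]
Profit = 54 + 55 + 69 + 68 = 246

246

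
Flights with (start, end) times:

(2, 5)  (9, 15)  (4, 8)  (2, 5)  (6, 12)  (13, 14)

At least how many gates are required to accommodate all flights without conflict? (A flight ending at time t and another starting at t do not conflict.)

3

The answer is the maximum number of intervals overlapping at any instant.
starts: [2, 2, 4, 6, 9, 13]
ends:   [5, 5, 8, 12, 14, 15]
s2→1 s2→2 s4→3  — peak 3.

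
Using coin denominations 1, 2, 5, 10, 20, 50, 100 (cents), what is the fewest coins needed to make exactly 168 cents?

6

168 = 1×100 + 1×50 + 1×10 + 1×5 + 1×2 + 1×1
Total coins = 1 + 1 + 1 + 1 + 1 + 1 = 6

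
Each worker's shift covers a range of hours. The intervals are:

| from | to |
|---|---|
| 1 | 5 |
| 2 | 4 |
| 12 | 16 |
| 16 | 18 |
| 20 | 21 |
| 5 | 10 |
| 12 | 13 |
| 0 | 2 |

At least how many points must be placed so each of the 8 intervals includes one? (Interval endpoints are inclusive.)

Process intervals by earliest right end; each time one isn't hit yet, stab at its right endpoint.
By right end: [0,2]  [2,4]  [1,5]  [5,10]  [12,13]  [12,16]  [16,18]  [20,21]
[0,2] uncovered → point at 2; [5,10] uncovered → point at 10; [12,13] uncovered → point at 13; [16,18] uncovered → point at 18; [20,21] uncovered → point at 21.
Points: 2, 10, 13, 18, 21 (5 total).

5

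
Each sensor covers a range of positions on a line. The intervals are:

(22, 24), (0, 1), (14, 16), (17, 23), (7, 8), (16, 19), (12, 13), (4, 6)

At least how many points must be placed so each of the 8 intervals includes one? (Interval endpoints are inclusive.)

6

Sorted: [0,1] [4,6] [7,8] [12,13] [14,16] [16,19] [17,23] [22,24]
{[0,1]} hit by 1; {[4,6]} hit by 6; {[7,8]} hit by 8; {[12,13]} hit by 13; {[14,16],[16,19]} hit by 16; {[17,23],[22,24]} hit by 23.
Points: 1, 6, 8, 13, 16, 23 (6 total).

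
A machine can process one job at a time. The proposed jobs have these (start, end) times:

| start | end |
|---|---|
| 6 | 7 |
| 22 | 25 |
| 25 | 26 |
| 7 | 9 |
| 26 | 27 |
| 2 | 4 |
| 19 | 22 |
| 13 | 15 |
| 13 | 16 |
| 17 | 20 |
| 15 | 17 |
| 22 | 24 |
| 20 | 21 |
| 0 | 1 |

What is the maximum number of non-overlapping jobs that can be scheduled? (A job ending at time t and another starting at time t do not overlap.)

11

Sort by end time and greedily take each interval whose start is ≥ the last chosen end.
Sorted by end: (0,1)  (2,4)  (6,7)  (7,9)  (13,15)  (13,16)  (15,17)  (17,20)  (20,21)  (19,22)  (22,24)  (22,25)  (25,26)  (26,27)
take (0,1); take (2,4); take (6,7); take (7,9); take (13,15); skip (13,16); take (15,17); take (17,20); take (20,21); take (22,24); take (25,26); take (26,27).
Selected 11 jobs.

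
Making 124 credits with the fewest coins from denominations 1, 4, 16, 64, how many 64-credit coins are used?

124 = 1×64 + 3×16 + 3×4
Count of 64: 1

1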